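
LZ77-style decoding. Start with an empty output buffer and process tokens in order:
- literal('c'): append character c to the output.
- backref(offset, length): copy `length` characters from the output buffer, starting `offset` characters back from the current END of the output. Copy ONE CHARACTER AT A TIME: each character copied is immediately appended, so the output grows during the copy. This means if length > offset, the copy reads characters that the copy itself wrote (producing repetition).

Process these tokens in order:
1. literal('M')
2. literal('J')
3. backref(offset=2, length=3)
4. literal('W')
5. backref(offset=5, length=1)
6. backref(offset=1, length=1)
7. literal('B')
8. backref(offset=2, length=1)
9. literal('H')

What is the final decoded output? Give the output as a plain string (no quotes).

Token 1: literal('M'). Output: "M"
Token 2: literal('J'). Output: "MJ"
Token 3: backref(off=2, len=3) (overlapping!). Copied 'MJM' from pos 0. Output: "MJMJM"
Token 4: literal('W'). Output: "MJMJMW"
Token 5: backref(off=5, len=1). Copied 'J' from pos 1. Output: "MJMJMWJ"
Token 6: backref(off=1, len=1). Copied 'J' from pos 6. Output: "MJMJMWJJ"
Token 7: literal('B'). Output: "MJMJMWJJB"
Token 8: backref(off=2, len=1). Copied 'J' from pos 7. Output: "MJMJMWJJBJ"
Token 9: literal('H'). Output: "MJMJMWJJBJH"

Answer: MJMJMWJJBJH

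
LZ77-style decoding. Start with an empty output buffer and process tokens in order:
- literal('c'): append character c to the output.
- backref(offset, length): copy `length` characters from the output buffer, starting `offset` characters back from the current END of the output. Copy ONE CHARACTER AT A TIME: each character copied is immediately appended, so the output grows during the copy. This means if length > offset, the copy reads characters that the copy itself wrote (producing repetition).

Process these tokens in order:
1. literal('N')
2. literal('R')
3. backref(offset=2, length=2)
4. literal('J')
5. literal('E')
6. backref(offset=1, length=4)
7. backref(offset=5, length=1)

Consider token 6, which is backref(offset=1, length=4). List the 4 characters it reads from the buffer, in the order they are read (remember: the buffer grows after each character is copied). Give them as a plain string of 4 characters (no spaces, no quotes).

Answer: EEEE

Derivation:
Token 1: literal('N'). Output: "N"
Token 2: literal('R'). Output: "NR"
Token 3: backref(off=2, len=2). Copied 'NR' from pos 0. Output: "NRNR"
Token 4: literal('J'). Output: "NRNRJ"
Token 5: literal('E'). Output: "NRNRJE"
Token 6: backref(off=1, len=4). Buffer before: "NRNRJE" (len 6)
  byte 1: read out[5]='E', append. Buffer now: "NRNRJEE"
  byte 2: read out[6]='E', append. Buffer now: "NRNRJEEE"
  byte 3: read out[7]='E', append. Buffer now: "NRNRJEEEE"
  byte 4: read out[8]='E', append. Buffer now: "NRNRJEEEEE"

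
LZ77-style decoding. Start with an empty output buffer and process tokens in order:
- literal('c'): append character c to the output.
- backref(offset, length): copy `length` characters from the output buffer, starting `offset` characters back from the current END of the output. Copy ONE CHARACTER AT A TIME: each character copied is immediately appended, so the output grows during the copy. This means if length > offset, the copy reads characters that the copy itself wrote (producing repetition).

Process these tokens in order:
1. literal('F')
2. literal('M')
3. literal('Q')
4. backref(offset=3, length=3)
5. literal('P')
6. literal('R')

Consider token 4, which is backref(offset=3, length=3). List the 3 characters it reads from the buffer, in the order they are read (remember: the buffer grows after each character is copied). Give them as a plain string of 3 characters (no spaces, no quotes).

Answer: FMQ

Derivation:
Token 1: literal('F'). Output: "F"
Token 2: literal('M'). Output: "FM"
Token 3: literal('Q'). Output: "FMQ"
Token 4: backref(off=3, len=3). Buffer before: "FMQ" (len 3)
  byte 1: read out[0]='F', append. Buffer now: "FMQF"
  byte 2: read out[1]='M', append. Buffer now: "FMQFM"
  byte 3: read out[2]='Q', append. Buffer now: "FMQFMQ"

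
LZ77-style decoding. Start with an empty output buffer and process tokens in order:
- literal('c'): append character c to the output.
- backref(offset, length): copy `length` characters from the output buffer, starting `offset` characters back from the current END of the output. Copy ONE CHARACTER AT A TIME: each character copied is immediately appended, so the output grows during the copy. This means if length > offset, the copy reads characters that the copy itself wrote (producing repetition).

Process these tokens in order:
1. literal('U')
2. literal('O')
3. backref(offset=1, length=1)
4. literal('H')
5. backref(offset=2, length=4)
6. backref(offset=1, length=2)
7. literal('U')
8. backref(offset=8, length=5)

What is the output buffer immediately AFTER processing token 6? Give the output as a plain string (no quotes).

Token 1: literal('U'). Output: "U"
Token 2: literal('O'). Output: "UO"
Token 3: backref(off=1, len=1). Copied 'O' from pos 1. Output: "UOO"
Token 4: literal('H'). Output: "UOOH"
Token 5: backref(off=2, len=4) (overlapping!). Copied 'OHOH' from pos 2. Output: "UOOHOHOH"
Token 6: backref(off=1, len=2) (overlapping!). Copied 'HH' from pos 7. Output: "UOOHOHOHHH"

Answer: UOOHOHOHHH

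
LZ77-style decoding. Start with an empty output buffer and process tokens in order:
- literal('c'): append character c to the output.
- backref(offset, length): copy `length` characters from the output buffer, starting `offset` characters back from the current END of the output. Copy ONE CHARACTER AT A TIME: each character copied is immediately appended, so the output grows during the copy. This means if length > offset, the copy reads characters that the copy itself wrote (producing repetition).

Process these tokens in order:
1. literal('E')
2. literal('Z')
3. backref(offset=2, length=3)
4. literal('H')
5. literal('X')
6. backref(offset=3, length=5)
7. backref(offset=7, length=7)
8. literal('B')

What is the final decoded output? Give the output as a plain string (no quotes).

Answer: EZEZEHXEHXEHHXEHXEHB

Derivation:
Token 1: literal('E'). Output: "E"
Token 2: literal('Z'). Output: "EZ"
Token 3: backref(off=2, len=3) (overlapping!). Copied 'EZE' from pos 0. Output: "EZEZE"
Token 4: literal('H'). Output: "EZEZEH"
Token 5: literal('X'). Output: "EZEZEHX"
Token 6: backref(off=3, len=5) (overlapping!). Copied 'EHXEH' from pos 4. Output: "EZEZEHXEHXEH"
Token 7: backref(off=7, len=7). Copied 'HXEHXEH' from pos 5. Output: "EZEZEHXEHXEHHXEHXEH"
Token 8: literal('B'). Output: "EZEZEHXEHXEHHXEHXEHB"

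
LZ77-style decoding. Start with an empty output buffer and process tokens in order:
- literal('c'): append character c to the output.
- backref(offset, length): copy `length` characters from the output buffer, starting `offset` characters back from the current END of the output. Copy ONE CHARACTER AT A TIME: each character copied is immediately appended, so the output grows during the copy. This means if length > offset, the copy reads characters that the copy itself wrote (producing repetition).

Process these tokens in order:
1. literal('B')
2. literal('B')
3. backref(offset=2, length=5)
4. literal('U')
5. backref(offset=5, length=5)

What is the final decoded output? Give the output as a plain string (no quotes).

Answer: BBBBBBBUBBBBU

Derivation:
Token 1: literal('B'). Output: "B"
Token 2: literal('B'). Output: "BB"
Token 3: backref(off=2, len=5) (overlapping!). Copied 'BBBBB' from pos 0. Output: "BBBBBBB"
Token 4: literal('U'). Output: "BBBBBBBU"
Token 5: backref(off=5, len=5). Copied 'BBBBU' from pos 3. Output: "BBBBBBBUBBBBU"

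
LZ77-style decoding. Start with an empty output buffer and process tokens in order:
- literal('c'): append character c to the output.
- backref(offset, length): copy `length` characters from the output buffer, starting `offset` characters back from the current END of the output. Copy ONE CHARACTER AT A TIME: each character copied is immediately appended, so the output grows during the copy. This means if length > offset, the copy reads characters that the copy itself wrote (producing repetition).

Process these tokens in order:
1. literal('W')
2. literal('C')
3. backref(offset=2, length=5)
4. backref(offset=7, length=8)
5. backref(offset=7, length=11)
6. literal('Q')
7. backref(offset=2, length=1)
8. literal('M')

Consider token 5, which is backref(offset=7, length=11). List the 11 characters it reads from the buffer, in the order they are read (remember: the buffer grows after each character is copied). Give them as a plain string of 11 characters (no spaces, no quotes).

Answer: CWCWCWWCWCW

Derivation:
Token 1: literal('W'). Output: "W"
Token 2: literal('C'). Output: "WC"
Token 3: backref(off=2, len=5) (overlapping!). Copied 'WCWCW' from pos 0. Output: "WCWCWCW"
Token 4: backref(off=7, len=8) (overlapping!). Copied 'WCWCWCWW' from pos 0. Output: "WCWCWCWWCWCWCWW"
Token 5: backref(off=7, len=11). Buffer before: "WCWCWCWWCWCWCWW" (len 15)
  byte 1: read out[8]='C', append. Buffer now: "WCWCWCWWCWCWCWWC"
  byte 2: read out[9]='W', append. Buffer now: "WCWCWCWWCWCWCWWCW"
  byte 3: read out[10]='C', append. Buffer now: "WCWCWCWWCWCWCWWCWC"
  byte 4: read out[11]='W', append. Buffer now: "WCWCWCWWCWCWCWWCWCW"
  byte 5: read out[12]='C', append. Buffer now: "WCWCWCWWCWCWCWWCWCWC"
  byte 6: read out[13]='W', append. Buffer now: "WCWCWCWWCWCWCWWCWCWCW"
  byte 7: read out[14]='W', append. Buffer now: "WCWCWCWWCWCWCWWCWCWCWW"
  byte 8: read out[15]='C', append. Buffer now: "WCWCWCWWCWCWCWWCWCWCWWC"
  byte 9: read out[16]='W', append. Buffer now: "WCWCWCWWCWCWCWWCWCWCWWCW"
  byte 10: read out[17]='C', append. Buffer now: "WCWCWCWWCWCWCWWCWCWCWWCWC"
  byte 11: read out[18]='W', append. Buffer now: "WCWCWCWWCWCWCWWCWCWCWWCWCW"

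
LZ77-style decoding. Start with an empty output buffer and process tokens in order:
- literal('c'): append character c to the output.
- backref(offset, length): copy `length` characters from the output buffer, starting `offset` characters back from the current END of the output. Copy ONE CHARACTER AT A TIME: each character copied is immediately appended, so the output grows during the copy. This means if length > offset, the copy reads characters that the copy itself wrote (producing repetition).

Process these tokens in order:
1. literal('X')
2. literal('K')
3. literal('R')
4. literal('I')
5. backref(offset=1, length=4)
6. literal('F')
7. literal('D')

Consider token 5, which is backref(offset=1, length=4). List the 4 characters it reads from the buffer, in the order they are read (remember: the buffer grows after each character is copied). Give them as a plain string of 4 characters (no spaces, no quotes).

Answer: IIII

Derivation:
Token 1: literal('X'). Output: "X"
Token 2: literal('K'). Output: "XK"
Token 3: literal('R'). Output: "XKR"
Token 4: literal('I'). Output: "XKRI"
Token 5: backref(off=1, len=4). Buffer before: "XKRI" (len 4)
  byte 1: read out[3]='I', append. Buffer now: "XKRII"
  byte 2: read out[4]='I', append. Buffer now: "XKRIII"
  byte 3: read out[5]='I', append. Buffer now: "XKRIIII"
  byte 4: read out[6]='I', append. Buffer now: "XKRIIIII"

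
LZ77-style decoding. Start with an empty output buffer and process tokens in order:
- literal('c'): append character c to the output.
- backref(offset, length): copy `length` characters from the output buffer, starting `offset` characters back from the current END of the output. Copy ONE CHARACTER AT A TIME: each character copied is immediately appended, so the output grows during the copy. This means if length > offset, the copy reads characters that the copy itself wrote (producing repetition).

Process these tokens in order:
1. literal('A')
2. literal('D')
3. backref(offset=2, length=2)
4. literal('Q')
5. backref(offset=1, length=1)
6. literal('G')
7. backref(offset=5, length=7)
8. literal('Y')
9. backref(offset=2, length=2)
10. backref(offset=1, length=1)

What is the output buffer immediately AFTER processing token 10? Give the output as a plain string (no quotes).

Token 1: literal('A'). Output: "A"
Token 2: literal('D'). Output: "AD"
Token 3: backref(off=2, len=2). Copied 'AD' from pos 0. Output: "ADAD"
Token 4: literal('Q'). Output: "ADADQ"
Token 5: backref(off=1, len=1). Copied 'Q' from pos 4. Output: "ADADQQ"
Token 6: literal('G'). Output: "ADADQQG"
Token 7: backref(off=5, len=7) (overlapping!). Copied 'ADQQGAD' from pos 2. Output: "ADADQQGADQQGAD"
Token 8: literal('Y'). Output: "ADADQQGADQQGADY"
Token 9: backref(off=2, len=2). Copied 'DY' from pos 13. Output: "ADADQQGADQQGADYDY"
Token 10: backref(off=1, len=1). Copied 'Y' from pos 16. Output: "ADADQQGADQQGADYDYY"

Answer: ADADQQGADQQGADYDYY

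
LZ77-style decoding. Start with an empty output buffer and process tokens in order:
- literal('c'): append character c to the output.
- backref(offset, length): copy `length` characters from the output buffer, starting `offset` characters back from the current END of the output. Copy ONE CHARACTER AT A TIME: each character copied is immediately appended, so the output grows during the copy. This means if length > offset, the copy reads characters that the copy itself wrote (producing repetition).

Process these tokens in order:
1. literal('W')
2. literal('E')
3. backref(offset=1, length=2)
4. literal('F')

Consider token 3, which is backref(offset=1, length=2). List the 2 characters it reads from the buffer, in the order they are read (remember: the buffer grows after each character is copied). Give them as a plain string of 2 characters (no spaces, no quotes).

Answer: EE

Derivation:
Token 1: literal('W'). Output: "W"
Token 2: literal('E'). Output: "WE"
Token 3: backref(off=1, len=2). Buffer before: "WE" (len 2)
  byte 1: read out[1]='E', append. Buffer now: "WEE"
  byte 2: read out[2]='E', append. Buffer now: "WEEE"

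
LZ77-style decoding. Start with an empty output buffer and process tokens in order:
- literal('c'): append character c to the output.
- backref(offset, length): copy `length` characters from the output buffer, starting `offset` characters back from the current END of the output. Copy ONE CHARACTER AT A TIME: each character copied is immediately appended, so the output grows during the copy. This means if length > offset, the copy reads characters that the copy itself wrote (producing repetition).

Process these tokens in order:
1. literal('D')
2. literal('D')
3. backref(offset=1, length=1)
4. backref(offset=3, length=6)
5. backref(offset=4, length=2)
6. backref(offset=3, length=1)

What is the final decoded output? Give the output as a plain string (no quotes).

Token 1: literal('D'). Output: "D"
Token 2: literal('D'). Output: "DD"
Token 3: backref(off=1, len=1). Copied 'D' from pos 1. Output: "DDD"
Token 4: backref(off=3, len=6) (overlapping!). Copied 'DDDDDD' from pos 0. Output: "DDDDDDDDD"
Token 5: backref(off=4, len=2). Copied 'DD' from pos 5. Output: "DDDDDDDDDDD"
Token 6: backref(off=3, len=1). Copied 'D' from pos 8. Output: "DDDDDDDDDDDD"

Answer: DDDDDDDDDDDD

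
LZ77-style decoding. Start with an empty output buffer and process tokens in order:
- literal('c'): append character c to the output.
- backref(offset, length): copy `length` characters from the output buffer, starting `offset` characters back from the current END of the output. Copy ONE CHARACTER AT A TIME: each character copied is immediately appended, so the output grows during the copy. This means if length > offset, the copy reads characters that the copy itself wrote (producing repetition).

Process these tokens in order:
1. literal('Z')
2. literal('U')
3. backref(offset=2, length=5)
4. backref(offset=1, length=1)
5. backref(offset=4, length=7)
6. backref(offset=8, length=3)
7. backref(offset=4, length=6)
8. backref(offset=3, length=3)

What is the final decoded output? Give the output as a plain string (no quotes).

Token 1: literal('Z'). Output: "Z"
Token 2: literal('U'). Output: "ZU"
Token 3: backref(off=2, len=5) (overlapping!). Copied 'ZUZUZ' from pos 0. Output: "ZUZUZUZ"
Token 4: backref(off=1, len=1). Copied 'Z' from pos 6. Output: "ZUZUZUZZ"
Token 5: backref(off=4, len=7) (overlapping!). Copied 'ZUZZZUZ' from pos 4. Output: "ZUZUZUZZZUZZZUZ"
Token 6: backref(off=8, len=3). Copied 'ZZU' from pos 7. Output: "ZUZUZUZZZUZZZUZZZU"
Token 7: backref(off=4, len=6) (overlapping!). Copied 'ZZZUZZ' from pos 14. Output: "ZUZUZUZZZUZZZUZZZUZZZUZZ"
Token 8: backref(off=3, len=3). Copied 'UZZ' from pos 21. Output: "ZUZUZUZZZUZZZUZZZUZZZUZZUZZ"

Answer: ZUZUZUZZZUZZZUZZZUZZZUZZUZZ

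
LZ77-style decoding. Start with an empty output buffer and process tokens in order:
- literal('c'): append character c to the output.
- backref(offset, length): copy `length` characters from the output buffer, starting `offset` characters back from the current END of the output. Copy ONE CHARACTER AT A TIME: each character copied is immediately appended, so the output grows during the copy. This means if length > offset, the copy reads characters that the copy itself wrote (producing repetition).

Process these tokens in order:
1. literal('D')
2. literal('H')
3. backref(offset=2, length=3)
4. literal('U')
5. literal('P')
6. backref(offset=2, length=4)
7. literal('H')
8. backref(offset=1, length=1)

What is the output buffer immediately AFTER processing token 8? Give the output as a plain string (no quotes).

Token 1: literal('D'). Output: "D"
Token 2: literal('H'). Output: "DH"
Token 3: backref(off=2, len=3) (overlapping!). Copied 'DHD' from pos 0. Output: "DHDHD"
Token 4: literal('U'). Output: "DHDHDU"
Token 5: literal('P'). Output: "DHDHDUP"
Token 6: backref(off=2, len=4) (overlapping!). Copied 'UPUP' from pos 5. Output: "DHDHDUPUPUP"
Token 7: literal('H'). Output: "DHDHDUPUPUPH"
Token 8: backref(off=1, len=1). Copied 'H' from pos 11. Output: "DHDHDUPUPUPHH"

Answer: DHDHDUPUPUPHH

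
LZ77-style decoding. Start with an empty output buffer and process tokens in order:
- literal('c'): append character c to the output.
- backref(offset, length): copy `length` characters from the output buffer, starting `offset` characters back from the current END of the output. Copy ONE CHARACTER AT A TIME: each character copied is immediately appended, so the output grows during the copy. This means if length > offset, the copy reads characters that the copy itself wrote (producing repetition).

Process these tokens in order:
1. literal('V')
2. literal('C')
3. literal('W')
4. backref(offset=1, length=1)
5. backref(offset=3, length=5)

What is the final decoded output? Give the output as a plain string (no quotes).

Answer: VCWWCWWCW

Derivation:
Token 1: literal('V'). Output: "V"
Token 2: literal('C'). Output: "VC"
Token 3: literal('W'). Output: "VCW"
Token 4: backref(off=1, len=1). Copied 'W' from pos 2. Output: "VCWW"
Token 5: backref(off=3, len=5) (overlapping!). Copied 'CWWCW' from pos 1. Output: "VCWWCWWCW"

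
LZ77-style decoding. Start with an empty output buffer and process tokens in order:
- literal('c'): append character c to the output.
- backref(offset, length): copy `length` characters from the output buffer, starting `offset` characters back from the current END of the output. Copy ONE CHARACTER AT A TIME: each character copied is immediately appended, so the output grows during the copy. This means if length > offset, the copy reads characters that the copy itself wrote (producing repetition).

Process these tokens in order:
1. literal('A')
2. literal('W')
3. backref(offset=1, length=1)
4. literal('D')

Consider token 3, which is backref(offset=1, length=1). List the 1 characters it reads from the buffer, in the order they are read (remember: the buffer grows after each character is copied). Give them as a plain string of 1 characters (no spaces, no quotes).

Token 1: literal('A'). Output: "A"
Token 2: literal('W'). Output: "AW"
Token 3: backref(off=1, len=1). Buffer before: "AW" (len 2)
  byte 1: read out[1]='W', append. Buffer now: "AWW"

Answer: W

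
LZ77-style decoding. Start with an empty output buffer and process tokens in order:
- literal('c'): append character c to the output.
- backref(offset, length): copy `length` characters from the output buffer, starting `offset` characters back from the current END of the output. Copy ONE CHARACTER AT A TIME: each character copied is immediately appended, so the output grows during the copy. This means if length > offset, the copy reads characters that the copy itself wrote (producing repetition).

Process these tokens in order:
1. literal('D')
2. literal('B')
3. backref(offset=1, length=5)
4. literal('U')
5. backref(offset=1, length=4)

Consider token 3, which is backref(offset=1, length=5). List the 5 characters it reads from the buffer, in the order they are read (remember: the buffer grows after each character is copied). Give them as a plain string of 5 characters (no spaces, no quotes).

Token 1: literal('D'). Output: "D"
Token 2: literal('B'). Output: "DB"
Token 3: backref(off=1, len=5). Buffer before: "DB" (len 2)
  byte 1: read out[1]='B', append. Buffer now: "DBB"
  byte 2: read out[2]='B', append. Buffer now: "DBBB"
  byte 3: read out[3]='B', append. Buffer now: "DBBBB"
  byte 4: read out[4]='B', append. Buffer now: "DBBBBB"
  byte 5: read out[5]='B', append. Buffer now: "DBBBBBB"

Answer: BBBBB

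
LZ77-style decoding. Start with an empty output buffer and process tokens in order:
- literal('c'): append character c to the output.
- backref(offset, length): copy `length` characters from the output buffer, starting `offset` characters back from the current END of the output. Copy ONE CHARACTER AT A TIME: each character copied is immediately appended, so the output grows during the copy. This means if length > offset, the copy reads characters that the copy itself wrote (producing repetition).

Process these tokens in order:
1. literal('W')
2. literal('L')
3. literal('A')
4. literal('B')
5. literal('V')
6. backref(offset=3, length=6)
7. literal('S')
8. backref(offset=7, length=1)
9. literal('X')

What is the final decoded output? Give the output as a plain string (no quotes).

Answer: WLABVABVABVSAX

Derivation:
Token 1: literal('W'). Output: "W"
Token 2: literal('L'). Output: "WL"
Token 3: literal('A'). Output: "WLA"
Token 4: literal('B'). Output: "WLAB"
Token 5: literal('V'). Output: "WLABV"
Token 6: backref(off=3, len=6) (overlapping!). Copied 'ABVABV' from pos 2. Output: "WLABVABVABV"
Token 7: literal('S'). Output: "WLABVABVABVS"
Token 8: backref(off=7, len=1). Copied 'A' from pos 5. Output: "WLABVABVABVSA"
Token 9: literal('X'). Output: "WLABVABVABVSAX"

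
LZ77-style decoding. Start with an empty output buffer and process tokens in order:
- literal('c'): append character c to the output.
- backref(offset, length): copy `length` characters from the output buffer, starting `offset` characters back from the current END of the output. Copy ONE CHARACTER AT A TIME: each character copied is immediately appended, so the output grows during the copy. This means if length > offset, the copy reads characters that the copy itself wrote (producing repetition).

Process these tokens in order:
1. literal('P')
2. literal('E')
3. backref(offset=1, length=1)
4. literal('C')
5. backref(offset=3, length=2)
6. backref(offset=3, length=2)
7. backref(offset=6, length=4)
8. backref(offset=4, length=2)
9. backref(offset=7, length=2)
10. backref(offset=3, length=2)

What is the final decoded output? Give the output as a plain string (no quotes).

Answer: PEECEECEECEEECEECE

Derivation:
Token 1: literal('P'). Output: "P"
Token 2: literal('E'). Output: "PE"
Token 3: backref(off=1, len=1). Copied 'E' from pos 1. Output: "PEE"
Token 4: literal('C'). Output: "PEEC"
Token 5: backref(off=3, len=2). Copied 'EE' from pos 1. Output: "PEECEE"
Token 6: backref(off=3, len=2). Copied 'CE' from pos 3. Output: "PEECEECE"
Token 7: backref(off=6, len=4). Copied 'ECEE' from pos 2. Output: "PEECEECEECEE"
Token 8: backref(off=4, len=2). Copied 'EC' from pos 8. Output: "PEECEECEECEEEC"
Token 9: backref(off=7, len=2). Copied 'EE' from pos 7. Output: "PEECEECEECEEECEE"
Token 10: backref(off=3, len=2). Copied 'CE' from pos 13. Output: "PEECEECEECEEECEECE"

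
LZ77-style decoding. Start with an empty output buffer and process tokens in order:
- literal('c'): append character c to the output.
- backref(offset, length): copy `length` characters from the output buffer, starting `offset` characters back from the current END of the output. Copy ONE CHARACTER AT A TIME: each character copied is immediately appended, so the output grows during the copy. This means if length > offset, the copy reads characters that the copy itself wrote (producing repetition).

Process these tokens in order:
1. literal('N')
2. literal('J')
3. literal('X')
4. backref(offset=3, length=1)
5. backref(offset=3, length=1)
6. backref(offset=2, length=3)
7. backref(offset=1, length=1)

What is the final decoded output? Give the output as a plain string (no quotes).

Token 1: literal('N'). Output: "N"
Token 2: literal('J'). Output: "NJ"
Token 3: literal('X'). Output: "NJX"
Token 4: backref(off=3, len=1). Copied 'N' from pos 0. Output: "NJXN"
Token 5: backref(off=3, len=1). Copied 'J' from pos 1. Output: "NJXNJ"
Token 6: backref(off=2, len=3) (overlapping!). Copied 'NJN' from pos 3. Output: "NJXNJNJN"
Token 7: backref(off=1, len=1). Copied 'N' from pos 7. Output: "NJXNJNJNN"

Answer: NJXNJNJNN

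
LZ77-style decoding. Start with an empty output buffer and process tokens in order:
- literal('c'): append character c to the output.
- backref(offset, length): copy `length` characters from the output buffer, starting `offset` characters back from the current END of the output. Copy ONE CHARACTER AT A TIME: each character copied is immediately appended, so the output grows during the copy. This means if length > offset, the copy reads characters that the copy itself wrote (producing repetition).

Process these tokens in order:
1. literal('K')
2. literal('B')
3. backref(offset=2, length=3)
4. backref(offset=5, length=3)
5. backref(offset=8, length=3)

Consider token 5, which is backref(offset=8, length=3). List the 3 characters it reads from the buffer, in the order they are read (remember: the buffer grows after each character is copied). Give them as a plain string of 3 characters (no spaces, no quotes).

Token 1: literal('K'). Output: "K"
Token 2: literal('B'). Output: "KB"
Token 3: backref(off=2, len=3) (overlapping!). Copied 'KBK' from pos 0. Output: "KBKBK"
Token 4: backref(off=5, len=3). Copied 'KBK' from pos 0. Output: "KBKBKKBK"
Token 5: backref(off=8, len=3). Buffer before: "KBKBKKBK" (len 8)
  byte 1: read out[0]='K', append. Buffer now: "KBKBKKBKK"
  byte 2: read out[1]='B', append. Buffer now: "KBKBKKBKKB"
  byte 3: read out[2]='K', append. Buffer now: "KBKBKKBKKBK"

Answer: KBK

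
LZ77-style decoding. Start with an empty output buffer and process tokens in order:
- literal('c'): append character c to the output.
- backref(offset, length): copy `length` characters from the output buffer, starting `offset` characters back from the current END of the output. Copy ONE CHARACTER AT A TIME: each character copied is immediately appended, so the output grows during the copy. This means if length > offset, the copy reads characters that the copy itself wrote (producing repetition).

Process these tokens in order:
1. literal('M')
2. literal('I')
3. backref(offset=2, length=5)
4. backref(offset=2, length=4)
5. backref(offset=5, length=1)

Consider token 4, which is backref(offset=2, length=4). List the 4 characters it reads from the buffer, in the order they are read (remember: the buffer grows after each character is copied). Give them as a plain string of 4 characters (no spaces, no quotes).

Answer: IMIM

Derivation:
Token 1: literal('M'). Output: "M"
Token 2: literal('I'). Output: "MI"
Token 3: backref(off=2, len=5) (overlapping!). Copied 'MIMIM' from pos 0. Output: "MIMIMIM"
Token 4: backref(off=2, len=4). Buffer before: "MIMIMIM" (len 7)
  byte 1: read out[5]='I', append. Buffer now: "MIMIMIMI"
  byte 2: read out[6]='M', append. Buffer now: "MIMIMIMIM"
  byte 3: read out[7]='I', append. Buffer now: "MIMIMIMIMI"
  byte 4: read out[8]='M', append. Buffer now: "MIMIMIMIMIM"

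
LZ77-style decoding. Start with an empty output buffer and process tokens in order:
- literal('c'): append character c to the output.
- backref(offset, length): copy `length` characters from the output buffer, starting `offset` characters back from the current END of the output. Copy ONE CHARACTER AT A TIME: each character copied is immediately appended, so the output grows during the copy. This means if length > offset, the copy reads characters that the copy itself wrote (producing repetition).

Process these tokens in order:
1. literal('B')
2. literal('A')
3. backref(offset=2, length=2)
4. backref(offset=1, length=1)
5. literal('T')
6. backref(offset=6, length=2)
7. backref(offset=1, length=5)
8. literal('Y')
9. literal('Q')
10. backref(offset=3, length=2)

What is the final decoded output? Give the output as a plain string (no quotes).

Token 1: literal('B'). Output: "B"
Token 2: literal('A'). Output: "BA"
Token 3: backref(off=2, len=2). Copied 'BA' from pos 0. Output: "BABA"
Token 4: backref(off=1, len=1). Copied 'A' from pos 3. Output: "BABAA"
Token 5: literal('T'). Output: "BABAAT"
Token 6: backref(off=6, len=2). Copied 'BA' from pos 0. Output: "BABAATBA"
Token 7: backref(off=1, len=5) (overlapping!). Copied 'AAAAA' from pos 7. Output: "BABAATBAAAAAA"
Token 8: literal('Y'). Output: "BABAATBAAAAAAY"
Token 9: literal('Q'). Output: "BABAATBAAAAAAYQ"
Token 10: backref(off=3, len=2). Copied 'AY' from pos 12. Output: "BABAATBAAAAAAYQAY"

Answer: BABAATBAAAAAAYQAY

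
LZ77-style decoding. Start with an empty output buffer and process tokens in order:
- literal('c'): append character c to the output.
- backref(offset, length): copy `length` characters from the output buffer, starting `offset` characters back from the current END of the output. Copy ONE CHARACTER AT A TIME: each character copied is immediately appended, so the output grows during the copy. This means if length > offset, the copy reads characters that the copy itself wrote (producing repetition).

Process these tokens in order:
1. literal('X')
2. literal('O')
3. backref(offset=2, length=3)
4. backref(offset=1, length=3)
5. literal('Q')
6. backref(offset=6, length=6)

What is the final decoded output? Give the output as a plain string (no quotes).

Answer: XOXOXXXXQOXXXXQ

Derivation:
Token 1: literal('X'). Output: "X"
Token 2: literal('O'). Output: "XO"
Token 3: backref(off=2, len=3) (overlapping!). Copied 'XOX' from pos 0. Output: "XOXOX"
Token 4: backref(off=1, len=3) (overlapping!). Copied 'XXX' from pos 4. Output: "XOXOXXXX"
Token 5: literal('Q'). Output: "XOXOXXXXQ"
Token 6: backref(off=6, len=6). Copied 'OXXXXQ' from pos 3. Output: "XOXOXXXXQOXXXXQ"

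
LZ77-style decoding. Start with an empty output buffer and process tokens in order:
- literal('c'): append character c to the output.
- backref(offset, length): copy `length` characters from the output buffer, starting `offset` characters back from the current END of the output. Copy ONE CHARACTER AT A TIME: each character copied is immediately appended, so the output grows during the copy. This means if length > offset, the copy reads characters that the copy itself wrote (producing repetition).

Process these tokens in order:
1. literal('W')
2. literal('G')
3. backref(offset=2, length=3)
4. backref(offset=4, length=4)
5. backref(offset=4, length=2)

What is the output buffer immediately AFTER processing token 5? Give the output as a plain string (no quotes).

Answer: WGWGWGWGWGW

Derivation:
Token 1: literal('W'). Output: "W"
Token 2: literal('G'). Output: "WG"
Token 3: backref(off=2, len=3) (overlapping!). Copied 'WGW' from pos 0. Output: "WGWGW"
Token 4: backref(off=4, len=4). Copied 'GWGW' from pos 1. Output: "WGWGWGWGW"
Token 5: backref(off=4, len=2). Copied 'GW' from pos 5. Output: "WGWGWGWGWGW"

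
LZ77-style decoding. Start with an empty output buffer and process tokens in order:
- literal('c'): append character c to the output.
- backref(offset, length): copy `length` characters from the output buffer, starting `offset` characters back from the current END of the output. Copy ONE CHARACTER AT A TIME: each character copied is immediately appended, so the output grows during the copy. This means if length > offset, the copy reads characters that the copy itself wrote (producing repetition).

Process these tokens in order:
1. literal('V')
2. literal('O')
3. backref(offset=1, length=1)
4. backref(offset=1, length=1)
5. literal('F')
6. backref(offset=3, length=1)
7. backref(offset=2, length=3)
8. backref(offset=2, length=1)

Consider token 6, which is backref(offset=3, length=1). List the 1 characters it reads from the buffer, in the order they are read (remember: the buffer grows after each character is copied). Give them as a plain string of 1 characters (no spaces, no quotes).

Answer: O

Derivation:
Token 1: literal('V'). Output: "V"
Token 2: literal('O'). Output: "VO"
Token 3: backref(off=1, len=1). Copied 'O' from pos 1. Output: "VOO"
Token 4: backref(off=1, len=1). Copied 'O' from pos 2. Output: "VOOO"
Token 5: literal('F'). Output: "VOOOF"
Token 6: backref(off=3, len=1). Buffer before: "VOOOF" (len 5)
  byte 1: read out[2]='O', append. Buffer now: "VOOOFO"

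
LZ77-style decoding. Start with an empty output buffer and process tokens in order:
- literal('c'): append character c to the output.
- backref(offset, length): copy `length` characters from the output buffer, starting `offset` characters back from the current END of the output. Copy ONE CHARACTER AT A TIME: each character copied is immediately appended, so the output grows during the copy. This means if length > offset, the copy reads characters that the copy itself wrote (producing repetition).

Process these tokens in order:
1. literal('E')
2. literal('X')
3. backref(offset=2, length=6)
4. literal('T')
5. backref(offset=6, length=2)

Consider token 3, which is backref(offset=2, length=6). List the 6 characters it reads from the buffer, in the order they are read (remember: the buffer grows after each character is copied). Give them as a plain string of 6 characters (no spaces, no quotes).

Answer: EXEXEX

Derivation:
Token 1: literal('E'). Output: "E"
Token 2: literal('X'). Output: "EX"
Token 3: backref(off=2, len=6). Buffer before: "EX" (len 2)
  byte 1: read out[0]='E', append. Buffer now: "EXE"
  byte 2: read out[1]='X', append. Buffer now: "EXEX"
  byte 3: read out[2]='E', append. Buffer now: "EXEXE"
  byte 4: read out[3]='X', append. Buffer now: "EXEXEX"
  byte 5: read out[4]='E', append. Buffer now: "EXEXEXE"
  byte 6: read out[5]='X', append. Buffer now: "EXEXEXEX"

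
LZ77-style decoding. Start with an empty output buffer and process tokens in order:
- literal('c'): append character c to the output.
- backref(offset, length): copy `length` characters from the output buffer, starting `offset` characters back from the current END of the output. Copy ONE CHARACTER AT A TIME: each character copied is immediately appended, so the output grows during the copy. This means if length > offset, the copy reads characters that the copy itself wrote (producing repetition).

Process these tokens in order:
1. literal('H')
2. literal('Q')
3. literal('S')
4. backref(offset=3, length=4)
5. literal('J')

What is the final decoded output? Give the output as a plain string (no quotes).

Answer: HQSHQSHJ

Derivation:
Token 1: literal('H'). Output: "H"
Token 2: literal('Q'). Output: "HQ"
Token 3: literal('S'). Output: "HQS"
Token 4: backref(off=3, len=4) (overlapping!). Copied 'HQSH' from pos 0. Output: "HQSHQSH"
Token 5: literal('J'). Output: "HQSHQSHJ"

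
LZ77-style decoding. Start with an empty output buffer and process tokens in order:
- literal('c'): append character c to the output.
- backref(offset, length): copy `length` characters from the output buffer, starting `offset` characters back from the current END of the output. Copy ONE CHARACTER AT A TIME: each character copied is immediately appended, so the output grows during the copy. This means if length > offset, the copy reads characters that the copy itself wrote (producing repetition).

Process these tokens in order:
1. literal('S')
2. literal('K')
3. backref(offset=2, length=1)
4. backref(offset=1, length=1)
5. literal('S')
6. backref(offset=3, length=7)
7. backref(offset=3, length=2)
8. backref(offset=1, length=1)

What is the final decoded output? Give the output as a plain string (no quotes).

Answer: SKSSSSSSSSSSSSS

Derivation:
Token 1: literal('S'). Output: "S"
Token 2: literal('K'). Output: "SK"
Token 3: backref(off=2, len=1). Copied 'S' from pos 0. Output: "SKS"
Token 4: backref(off=1, len=1). Copied 'S' from pos 2. Output: "SKSS"
Token 5: literal('S'). Output: "SKSSS"
Token 6: backref(off=3, len=7) (overlapping!). Copied 'SSSSSSS' from pos 2. Output: "SKSSSSSSSSSS"
Token 7: backref(off=3, len=2). Copied 'SS' from pos 9. Output: "SKSSSSSSSSSSSS"
Token 8: backref(off=1, len=1). Copied 'S' from pos 13. Output: "SKSSSSSSSSSSSSS"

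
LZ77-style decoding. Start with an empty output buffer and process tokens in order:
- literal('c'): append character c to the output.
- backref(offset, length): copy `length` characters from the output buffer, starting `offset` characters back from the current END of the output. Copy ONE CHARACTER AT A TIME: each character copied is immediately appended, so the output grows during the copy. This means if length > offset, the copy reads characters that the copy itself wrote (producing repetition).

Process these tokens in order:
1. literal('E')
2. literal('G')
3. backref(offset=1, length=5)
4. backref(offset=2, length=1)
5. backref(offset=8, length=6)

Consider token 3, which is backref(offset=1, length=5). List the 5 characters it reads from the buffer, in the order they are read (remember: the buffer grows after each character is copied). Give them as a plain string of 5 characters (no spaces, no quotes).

Answer: GGGGG

Derivation:
Token 1: literal('E'). Output: "E"
Token 2: literal('G'). Output: "EG"
Token 3: backref(off=1, len=5). Buffer before: "EG" (len 2)
  byte 1: read out[1]='G', append. Buffer now: "EGG"
  byte 2: read out[2]='G', append. Buffer now: "EGGG"
  byte 3: read out[3]='G', append. Buffer now: "EGGGG"
  byte 4: read out[4]='G', append. Buffer now: "EGGGGG"
  byte 5: read out[5]='G', append. Buffer now: "EGGGGGG"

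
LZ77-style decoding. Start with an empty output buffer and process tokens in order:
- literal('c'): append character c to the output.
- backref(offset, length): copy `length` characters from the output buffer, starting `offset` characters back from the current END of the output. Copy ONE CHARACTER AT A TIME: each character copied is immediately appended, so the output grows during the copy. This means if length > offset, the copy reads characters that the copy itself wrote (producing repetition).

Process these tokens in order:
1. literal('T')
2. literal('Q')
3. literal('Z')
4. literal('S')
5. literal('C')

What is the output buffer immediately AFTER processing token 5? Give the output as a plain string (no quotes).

Token 1: literal('T'). Output: "T"
Token 2: literal('Q'). Output: "TQ"
Token 3: literal('Z'). Output: "TQZ"
Token 4: literal('S'). Output: "TQZS"
Token 5: literal('C'). Output: "TQZSC"

Answer: TQZSC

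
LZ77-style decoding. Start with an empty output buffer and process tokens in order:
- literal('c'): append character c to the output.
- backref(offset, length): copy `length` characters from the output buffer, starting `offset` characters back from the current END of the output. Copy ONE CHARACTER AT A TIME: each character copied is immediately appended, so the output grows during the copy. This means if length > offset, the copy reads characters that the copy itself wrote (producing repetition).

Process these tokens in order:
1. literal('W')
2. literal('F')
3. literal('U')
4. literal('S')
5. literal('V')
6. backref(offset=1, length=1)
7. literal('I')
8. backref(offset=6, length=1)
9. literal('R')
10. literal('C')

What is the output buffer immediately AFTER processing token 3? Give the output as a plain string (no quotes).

Token 1: literal('W'). Output: "W"
Token 2: literal('F'). Output: "WF"
Token 3: literal('U'). Output: "WFU"

Answer: WFU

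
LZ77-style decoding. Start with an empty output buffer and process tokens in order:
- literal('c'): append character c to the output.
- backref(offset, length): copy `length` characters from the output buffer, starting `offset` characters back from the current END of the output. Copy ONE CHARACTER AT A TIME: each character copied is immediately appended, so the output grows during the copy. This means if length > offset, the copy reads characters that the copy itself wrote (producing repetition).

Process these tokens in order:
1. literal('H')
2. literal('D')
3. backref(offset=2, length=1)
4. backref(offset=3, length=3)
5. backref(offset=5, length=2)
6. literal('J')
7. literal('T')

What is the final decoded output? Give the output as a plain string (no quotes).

Token 1: literal('H'). Output: "H"
Token 2: literal('D'). Output: "HD"
Token 3: backref(off=2, len=1). Copied 'H' from pos 0. Output: "HDH"
Token 4: backref(off=3, len=3). Copied 'HDH' from pos 0. Output: "HDHHDH"
Token 5: backref(off=5, len=2). Copied 'DH' from pos 1. Output: "HDHHDHDH"
Token 6: literal('J'). Output: "HDHHDHDHJ"
Token 7: literal('T'). Output: "HDHHDHDHJT"

Answer: HDHHDHDHJT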